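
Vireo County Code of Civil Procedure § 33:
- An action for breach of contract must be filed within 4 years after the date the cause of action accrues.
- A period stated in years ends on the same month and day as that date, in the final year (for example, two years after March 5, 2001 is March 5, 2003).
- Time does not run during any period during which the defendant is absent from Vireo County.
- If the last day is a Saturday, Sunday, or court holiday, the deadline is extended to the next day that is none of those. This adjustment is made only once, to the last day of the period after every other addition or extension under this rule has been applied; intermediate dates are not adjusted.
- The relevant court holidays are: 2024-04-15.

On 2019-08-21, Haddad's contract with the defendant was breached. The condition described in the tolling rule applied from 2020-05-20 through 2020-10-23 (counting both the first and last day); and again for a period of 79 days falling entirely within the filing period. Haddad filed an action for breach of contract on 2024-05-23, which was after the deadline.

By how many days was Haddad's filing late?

4 years after 2019-08-21 is August 21, 2023.
From May 20, 2020 through October 23, 2020 inclusive is 157 days; tolling adds 157 days: August 21, 2023 + 157 days = January 25, 2024.
Tolling adds 79 days: January 25, 2024 + 79 days = April 13, 2024.
April 13, 2024 is Saturday; April 14, 2024 is Sunday; April 15, 2024 is a listed holiday. The next qualifying day is April 16, 2024.
The deadline is April 16, 2024; from April 16, 2024 to May 23, 2024 is 37 days.

37 days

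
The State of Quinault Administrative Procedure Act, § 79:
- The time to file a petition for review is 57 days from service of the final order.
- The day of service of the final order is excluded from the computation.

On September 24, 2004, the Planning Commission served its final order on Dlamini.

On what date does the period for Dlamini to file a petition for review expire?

57 days after September 24, 2004 is November 20, 2004.

November 20, 2004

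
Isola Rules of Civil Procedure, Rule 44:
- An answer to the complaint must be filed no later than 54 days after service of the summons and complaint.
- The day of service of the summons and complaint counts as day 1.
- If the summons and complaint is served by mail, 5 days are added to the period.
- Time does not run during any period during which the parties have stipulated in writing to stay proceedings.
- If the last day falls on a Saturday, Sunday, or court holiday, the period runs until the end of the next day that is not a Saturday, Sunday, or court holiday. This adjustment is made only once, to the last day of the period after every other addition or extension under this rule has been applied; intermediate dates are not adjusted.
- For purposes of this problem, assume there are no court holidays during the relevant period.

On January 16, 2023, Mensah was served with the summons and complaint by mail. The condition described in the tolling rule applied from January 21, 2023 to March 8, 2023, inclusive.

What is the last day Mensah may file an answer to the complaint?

Counting January 16, 2023 as day 1, day 54 is March 10, 2023.
Service was by mail, adding 5 days: March 10, 2023 + 5 days = March 15, 2023.
From January 21, 2023 through March 8, 2023 inclusive is 47 days; tolling adds 47 days: March 15, 2023 + 47 days = May 1, 2023.
May 1, 2023 is a Monday and not a court holiday, so no extension applies.

May 1, 2023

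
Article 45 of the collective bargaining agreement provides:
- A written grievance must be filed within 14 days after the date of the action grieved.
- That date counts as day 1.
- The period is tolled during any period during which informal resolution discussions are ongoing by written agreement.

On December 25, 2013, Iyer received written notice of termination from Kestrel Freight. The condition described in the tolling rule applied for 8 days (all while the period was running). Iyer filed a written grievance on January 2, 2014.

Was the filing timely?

Yes

Counting December 25, 2013 as day 1, day 14 is January 7, 2014.
Tolling adds 8 days: January 7, 2014 + 8 days = January 15, 2014.
The deadline is January 15, 2014; the filing on January 2, 2014 is on or before that date.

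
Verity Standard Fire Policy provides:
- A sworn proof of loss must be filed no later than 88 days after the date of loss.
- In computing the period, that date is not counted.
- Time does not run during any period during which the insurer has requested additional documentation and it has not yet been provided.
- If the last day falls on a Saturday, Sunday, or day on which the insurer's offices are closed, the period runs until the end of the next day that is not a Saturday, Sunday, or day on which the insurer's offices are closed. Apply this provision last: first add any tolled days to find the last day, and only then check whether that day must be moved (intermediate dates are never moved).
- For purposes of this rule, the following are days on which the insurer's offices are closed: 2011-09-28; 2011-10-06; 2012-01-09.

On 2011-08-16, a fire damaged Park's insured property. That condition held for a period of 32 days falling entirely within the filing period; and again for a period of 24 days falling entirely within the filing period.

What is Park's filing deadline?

88 days after 2011-08-16 is November 12, 2011.
Tolling adds 32 days: November 12, 2011 + 32 days = December 14, 2011.
Tolling adds 24 days: December 14, 2011 + 24 days = January 7, 2012.
January 7, 2012 is Saturday; January 8, 2012 is Sunday; January 9, 2012 is a listed holiday. The next qualifying day is January 10, 2012.

January 10, 2012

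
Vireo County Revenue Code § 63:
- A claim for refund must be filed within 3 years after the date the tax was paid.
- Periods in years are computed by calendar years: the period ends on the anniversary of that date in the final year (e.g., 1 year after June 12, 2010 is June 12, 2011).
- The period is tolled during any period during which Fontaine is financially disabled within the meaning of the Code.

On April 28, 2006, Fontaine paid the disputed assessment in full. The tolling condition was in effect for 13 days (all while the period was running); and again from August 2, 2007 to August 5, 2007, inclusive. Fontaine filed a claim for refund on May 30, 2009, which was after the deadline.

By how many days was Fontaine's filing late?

15 days

3 years after April 28, 2006 is April 28, 2009.
Tolling adds 13 days: April 28, 2009 + 13 days = May 11, 2009.
From August 2, 2007 through August 5, 2007 inclusive is 4 days; tolling adds 4 days: May 11, 2009 + 4 days = May 15, 2009.
The deadline is May 15, 2009; from May 15, 2009 to May 30, 2009 is 15 days.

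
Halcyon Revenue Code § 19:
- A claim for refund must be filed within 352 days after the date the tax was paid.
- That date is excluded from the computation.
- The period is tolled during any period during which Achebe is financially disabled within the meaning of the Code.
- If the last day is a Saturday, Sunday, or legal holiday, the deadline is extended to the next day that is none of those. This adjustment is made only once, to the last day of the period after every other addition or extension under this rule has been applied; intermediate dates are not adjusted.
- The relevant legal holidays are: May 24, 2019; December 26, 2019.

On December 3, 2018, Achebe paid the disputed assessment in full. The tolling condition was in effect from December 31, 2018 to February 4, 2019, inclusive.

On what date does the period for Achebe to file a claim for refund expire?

352 days after December 3, 2018 is November 20, 2019.
From December 31, 2018 through February 4, 2019 inclusive is 36 days; tolling adds 36 days: November 20, 2019 + 36 days = December 26, 2019.
December 26, 2019 is a listed holiday. The next qualifying day is December 27, 2019.

December 27, 2019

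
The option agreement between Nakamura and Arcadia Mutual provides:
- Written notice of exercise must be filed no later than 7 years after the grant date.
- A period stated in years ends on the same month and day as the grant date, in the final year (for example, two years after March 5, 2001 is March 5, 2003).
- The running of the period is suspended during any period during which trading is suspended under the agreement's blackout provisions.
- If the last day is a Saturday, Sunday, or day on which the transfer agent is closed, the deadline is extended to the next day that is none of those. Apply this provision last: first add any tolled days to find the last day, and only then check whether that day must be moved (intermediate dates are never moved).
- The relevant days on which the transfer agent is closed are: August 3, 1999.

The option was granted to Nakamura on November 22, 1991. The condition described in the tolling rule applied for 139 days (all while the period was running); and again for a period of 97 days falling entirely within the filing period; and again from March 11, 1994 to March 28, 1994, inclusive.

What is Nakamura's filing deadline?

7 years after November 22, 1991 is November 22, 1998.
Tolling adds 139 days: November 22, 1998 + 139 days = April 10, 1999.
Tolling adds 97 days: April 10, 1999 + 97 days = July 16, 1999.
From March 11, 1994 through March 28, 1994 inclusive is 18 days; tolling adds 18 days: July 16, 1999 + 18 days = August 3, 1999.
August 3, 1999 is a listed holiday. The next qualifying day is August 4, 1999.

August 4, 1999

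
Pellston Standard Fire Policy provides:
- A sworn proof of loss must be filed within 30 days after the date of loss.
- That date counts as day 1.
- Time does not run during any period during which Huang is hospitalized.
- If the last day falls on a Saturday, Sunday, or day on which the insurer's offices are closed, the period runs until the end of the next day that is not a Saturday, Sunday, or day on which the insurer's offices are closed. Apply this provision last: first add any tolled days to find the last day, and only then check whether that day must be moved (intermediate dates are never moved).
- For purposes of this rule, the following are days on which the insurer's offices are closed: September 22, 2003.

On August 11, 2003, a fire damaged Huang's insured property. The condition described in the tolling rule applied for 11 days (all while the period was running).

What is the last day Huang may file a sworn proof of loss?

September 23, 2003

Counting August 11, 2003 as day 1, day 30 is September 9, 2003.
Tolling adds 11 days: September 9, 2003 + 11 days = September 20, 2003.
September 20, 2003 is Saturday; September 21, 2003 is Sunday; September 22, 2003 is a listed holiday. The next qualifying day is September 23, 2003.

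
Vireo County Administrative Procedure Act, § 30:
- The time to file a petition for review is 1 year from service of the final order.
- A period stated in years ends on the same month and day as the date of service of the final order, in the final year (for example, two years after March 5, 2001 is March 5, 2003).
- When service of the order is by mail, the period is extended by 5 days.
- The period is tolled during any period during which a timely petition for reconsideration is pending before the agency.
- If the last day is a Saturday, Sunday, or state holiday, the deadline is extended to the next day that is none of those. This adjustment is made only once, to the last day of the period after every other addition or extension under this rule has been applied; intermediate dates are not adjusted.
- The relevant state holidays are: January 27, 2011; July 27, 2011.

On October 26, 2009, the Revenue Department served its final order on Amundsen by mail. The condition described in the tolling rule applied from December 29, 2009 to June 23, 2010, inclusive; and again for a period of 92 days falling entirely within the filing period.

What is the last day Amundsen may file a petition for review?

July 28, 2011

1 year after October 26, 2009 is October 26, 2010.
Service was by mail, adding 5 days: October 26, 2010 + 5 days = October 31, 2010.
From December 29, 2009 through June 23, 2010 inclusive is 177 days; tolling adds 177 days: October 31, 2010 + 177 days = April 26, 2011.
Tolling adds 92 days: April 26, 2011 + 92 days = July 27, 2011.
July 27, 2011 is a listed holiday. The next qualifying day is July 28, 2011.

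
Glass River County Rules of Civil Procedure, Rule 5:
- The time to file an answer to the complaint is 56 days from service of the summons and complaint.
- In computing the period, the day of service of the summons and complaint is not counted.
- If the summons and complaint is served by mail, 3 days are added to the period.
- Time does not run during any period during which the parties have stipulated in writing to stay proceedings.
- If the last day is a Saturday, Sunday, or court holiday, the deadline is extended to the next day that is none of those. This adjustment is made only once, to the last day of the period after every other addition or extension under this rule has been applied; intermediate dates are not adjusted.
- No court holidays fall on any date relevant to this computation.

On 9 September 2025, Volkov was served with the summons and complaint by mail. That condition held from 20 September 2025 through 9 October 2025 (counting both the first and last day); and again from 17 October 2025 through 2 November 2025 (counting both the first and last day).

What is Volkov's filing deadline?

December 15, 2025

56 days after 9 September 2025 is November 4, 2025.
Service was by mail, adding 3 days: November 4, 2025 + 3 days = November 7, 2025.
From September 20, 2025 through October 9, 2025 inclusive is 20 days; tolling adds 20 days: November 7, 2025 + 20 days = November 27, 2025.
From October 17, 2025 through November 2, 2025 inclusive is 17 days; tolling adds 17 days: November 27, 2025 + 17 days = December 14, 2025.
December 14, 2025 is Sunday. The next qualifying day is December 15, 2025.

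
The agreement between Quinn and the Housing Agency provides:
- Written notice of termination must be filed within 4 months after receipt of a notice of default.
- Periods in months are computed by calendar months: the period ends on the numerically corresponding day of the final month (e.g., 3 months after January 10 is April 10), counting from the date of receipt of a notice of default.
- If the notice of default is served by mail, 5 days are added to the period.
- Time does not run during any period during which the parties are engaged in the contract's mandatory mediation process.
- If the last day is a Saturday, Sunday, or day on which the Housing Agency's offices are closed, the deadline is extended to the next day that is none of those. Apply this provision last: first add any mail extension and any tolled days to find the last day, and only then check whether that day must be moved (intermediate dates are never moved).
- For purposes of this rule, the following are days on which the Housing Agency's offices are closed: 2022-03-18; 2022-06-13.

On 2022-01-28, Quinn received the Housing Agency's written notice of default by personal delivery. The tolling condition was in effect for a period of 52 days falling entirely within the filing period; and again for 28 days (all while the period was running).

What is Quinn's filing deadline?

4 months after 2022-01-28 is May 28, 2022.
Service was not by mail, so no mail extension applies.
Tolling adds 52 days: May 28, 2022 + 52 days = July 19, 2022.
Tolling adds 28 days: July 19, 2022 + 28 days = August 16, 2022.
August 16, 2022 is a Tuesday and not a day on which the Housing Agency's offices are closed, so no extension applies.

August 16, 2022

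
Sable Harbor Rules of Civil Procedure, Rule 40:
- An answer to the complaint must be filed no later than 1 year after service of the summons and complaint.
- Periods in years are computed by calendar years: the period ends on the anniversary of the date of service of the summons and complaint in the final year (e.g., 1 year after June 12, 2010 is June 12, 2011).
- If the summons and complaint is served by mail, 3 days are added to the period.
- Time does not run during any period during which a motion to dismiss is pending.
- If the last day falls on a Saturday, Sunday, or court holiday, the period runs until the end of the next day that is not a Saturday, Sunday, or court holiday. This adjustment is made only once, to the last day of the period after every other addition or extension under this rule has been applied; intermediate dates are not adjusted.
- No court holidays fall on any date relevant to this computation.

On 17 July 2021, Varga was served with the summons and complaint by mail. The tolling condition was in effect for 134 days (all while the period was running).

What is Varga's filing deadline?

December 1, 2022

1 year after 17 July 2021 is July 17, 2022.
Service was by mail, adding 3 days: July 17, 2022 + 3 days = July 20, 2022.
Tolling adds 134 days: July 20, 2022 + 134 days = December 1, 2022.
December 1, 2022 is a Thursday and not a court holiday, so no extension applies.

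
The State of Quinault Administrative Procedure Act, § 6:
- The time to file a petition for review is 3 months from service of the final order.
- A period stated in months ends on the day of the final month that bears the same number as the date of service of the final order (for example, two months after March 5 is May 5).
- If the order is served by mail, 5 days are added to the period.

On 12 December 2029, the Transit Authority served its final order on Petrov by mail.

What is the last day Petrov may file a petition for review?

3 months after 12 December 2029 is March 12, 2030.
Service was by mail, adding 5 days: March 12, 2030 + 5 days = March 17, 2030.

March 17, 2030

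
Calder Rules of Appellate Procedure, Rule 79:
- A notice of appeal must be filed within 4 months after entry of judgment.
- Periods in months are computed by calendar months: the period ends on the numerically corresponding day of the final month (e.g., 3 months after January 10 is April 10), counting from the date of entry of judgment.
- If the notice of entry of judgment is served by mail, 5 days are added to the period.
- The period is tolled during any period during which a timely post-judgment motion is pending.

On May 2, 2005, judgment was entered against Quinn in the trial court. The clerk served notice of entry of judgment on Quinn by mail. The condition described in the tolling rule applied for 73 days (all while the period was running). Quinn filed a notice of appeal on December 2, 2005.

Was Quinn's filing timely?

4 months after May 2, 2005 is September 2, 2005.
Service was by mail, adding 5 days: September 2, 2005 + 5 days = September 7, 2005.
Tolling adds 73 days: September 7, 2005 + 73 days = November 19, 2005.
The deadline is November 19, 2005; the filing on December 2, 2005 is after that date.

No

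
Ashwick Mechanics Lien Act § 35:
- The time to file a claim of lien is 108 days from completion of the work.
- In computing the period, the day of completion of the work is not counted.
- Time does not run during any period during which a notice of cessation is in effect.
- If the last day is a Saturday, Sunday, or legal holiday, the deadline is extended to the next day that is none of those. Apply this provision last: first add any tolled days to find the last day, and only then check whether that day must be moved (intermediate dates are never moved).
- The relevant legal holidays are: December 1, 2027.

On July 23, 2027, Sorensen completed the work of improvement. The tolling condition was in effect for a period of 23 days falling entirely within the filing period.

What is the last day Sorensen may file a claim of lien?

108 days after July 23, 2027 is November 8, 2027.
Tolling adds 23 days: November 8, 2027 + 23 days = December 1, 2027.
December 1, 2027 is a listed holiday. The next qualifying day is December 2, 2027.

December 2, 2027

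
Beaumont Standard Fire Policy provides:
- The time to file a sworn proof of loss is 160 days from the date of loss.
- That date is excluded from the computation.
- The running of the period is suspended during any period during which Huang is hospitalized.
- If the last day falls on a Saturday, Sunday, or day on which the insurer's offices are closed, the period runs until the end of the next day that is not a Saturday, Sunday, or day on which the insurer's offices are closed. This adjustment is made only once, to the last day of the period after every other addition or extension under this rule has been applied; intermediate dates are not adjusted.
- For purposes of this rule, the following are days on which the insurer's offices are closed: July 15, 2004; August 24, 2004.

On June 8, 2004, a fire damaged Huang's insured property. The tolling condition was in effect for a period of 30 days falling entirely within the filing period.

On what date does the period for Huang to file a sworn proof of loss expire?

December 15, 2004

160 days after June 8, 2004 is November 15, 2004.
Tolling adds 30 days: November 15, 2004 + 30 days = December 15, 2004.
December 15, 2004 is a Wednesday and not a day on which the insurer's offices are closed, so no extension applies.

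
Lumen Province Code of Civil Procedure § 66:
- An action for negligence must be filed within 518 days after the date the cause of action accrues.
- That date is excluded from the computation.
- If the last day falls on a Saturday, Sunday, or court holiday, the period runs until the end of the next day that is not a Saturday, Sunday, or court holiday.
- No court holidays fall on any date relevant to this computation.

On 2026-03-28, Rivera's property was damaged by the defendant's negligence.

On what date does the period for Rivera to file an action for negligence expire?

518 days after 2026-03-28 is August 28, 2027.
August 28, 2027 is Saturday; August 29, 2027 is Sunday. The next qualifying day is August 30, 2027.

August 30, 2027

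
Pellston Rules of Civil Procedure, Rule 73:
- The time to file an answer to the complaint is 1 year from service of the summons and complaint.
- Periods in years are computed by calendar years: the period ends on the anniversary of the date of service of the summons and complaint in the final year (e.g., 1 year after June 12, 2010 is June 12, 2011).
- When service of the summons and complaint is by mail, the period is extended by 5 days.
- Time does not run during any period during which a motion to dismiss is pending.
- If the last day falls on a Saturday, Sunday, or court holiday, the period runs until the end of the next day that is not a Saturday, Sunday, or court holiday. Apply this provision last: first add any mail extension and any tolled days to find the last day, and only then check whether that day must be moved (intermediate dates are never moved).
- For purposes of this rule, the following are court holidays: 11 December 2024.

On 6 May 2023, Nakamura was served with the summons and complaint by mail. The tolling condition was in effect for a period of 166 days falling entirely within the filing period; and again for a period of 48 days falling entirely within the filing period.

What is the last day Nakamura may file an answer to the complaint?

December 12, 2024

1 year after 6 May 2023 is May 6, 2024.
Service was by mail, adding 5 days: May 6, 2024 + 5 days = May 11, 2024.
Tolling adds 166 days: May 11, 2024 + 166 days = October 24, 2024.
Tolling adds 48 days: October 24, 2024 + 48 days = December 11, 2024.
December 11, 2024 is a listed holiday. The next qualifying day is December 12, 2024.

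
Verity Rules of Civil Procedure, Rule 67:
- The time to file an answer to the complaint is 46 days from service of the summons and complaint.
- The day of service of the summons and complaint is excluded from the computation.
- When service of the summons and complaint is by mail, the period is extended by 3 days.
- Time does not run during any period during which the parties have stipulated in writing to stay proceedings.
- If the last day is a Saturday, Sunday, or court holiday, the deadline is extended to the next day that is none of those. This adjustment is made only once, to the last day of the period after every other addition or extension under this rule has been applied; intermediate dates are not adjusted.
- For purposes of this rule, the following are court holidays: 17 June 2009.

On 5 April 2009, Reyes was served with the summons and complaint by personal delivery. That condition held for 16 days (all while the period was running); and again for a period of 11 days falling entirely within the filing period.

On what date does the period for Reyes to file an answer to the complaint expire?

46 days after 5 April 2009 is May 21, 2009.
Service was not by mail, so no mail extension applies.
Tolling adds 16 days: May 21, 2009 + 16 days = June 6, 2009.
Tolling adds 11 days: June 6, 2009 + 11 days = June 17, 2009.
June 17, 2009 is a listed holiday. The next qualifying day is June 18, 2009.

June 18, 2009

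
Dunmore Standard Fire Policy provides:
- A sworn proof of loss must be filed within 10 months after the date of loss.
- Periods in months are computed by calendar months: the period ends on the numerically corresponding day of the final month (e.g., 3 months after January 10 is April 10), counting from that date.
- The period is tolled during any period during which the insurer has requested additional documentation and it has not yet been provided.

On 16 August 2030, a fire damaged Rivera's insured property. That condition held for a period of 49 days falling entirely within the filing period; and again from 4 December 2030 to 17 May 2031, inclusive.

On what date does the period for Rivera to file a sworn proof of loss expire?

10 months after 16 August 2030 is June 16, 2031.
Tolling adds 49 days: June 16, 2031 + 49 days = August 4, 2031.
From December 4, 2030 through May 17, 2031 inclusive is 165 days; tolling adds 165 days: August 4, 2031 + 165 days = January 16, 2032.

January 16, 2032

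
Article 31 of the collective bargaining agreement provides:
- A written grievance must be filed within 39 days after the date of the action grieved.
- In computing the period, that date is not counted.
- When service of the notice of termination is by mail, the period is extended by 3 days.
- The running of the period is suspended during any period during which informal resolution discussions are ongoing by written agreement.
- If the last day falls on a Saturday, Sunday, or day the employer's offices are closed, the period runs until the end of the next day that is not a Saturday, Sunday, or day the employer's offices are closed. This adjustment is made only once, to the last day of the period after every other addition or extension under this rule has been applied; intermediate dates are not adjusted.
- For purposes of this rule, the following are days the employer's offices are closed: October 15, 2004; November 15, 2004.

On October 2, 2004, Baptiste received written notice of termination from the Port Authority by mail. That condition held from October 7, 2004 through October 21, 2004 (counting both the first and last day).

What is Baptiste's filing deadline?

November 29, 2004

39 days after October 2, 2004 is November 10, 2004.
Service was by mail, adding 3 days: November 10, 2004 + 3 days = November 13, 2004.
From October 7, 2004 through October 21, 2004 inclusive is 15 days; tolling adds 15 days: November 13, 2004 + 15 days = November 28, 2004.
November 28, 2004 is Sunday. The next qualifying day is November 29, 2004.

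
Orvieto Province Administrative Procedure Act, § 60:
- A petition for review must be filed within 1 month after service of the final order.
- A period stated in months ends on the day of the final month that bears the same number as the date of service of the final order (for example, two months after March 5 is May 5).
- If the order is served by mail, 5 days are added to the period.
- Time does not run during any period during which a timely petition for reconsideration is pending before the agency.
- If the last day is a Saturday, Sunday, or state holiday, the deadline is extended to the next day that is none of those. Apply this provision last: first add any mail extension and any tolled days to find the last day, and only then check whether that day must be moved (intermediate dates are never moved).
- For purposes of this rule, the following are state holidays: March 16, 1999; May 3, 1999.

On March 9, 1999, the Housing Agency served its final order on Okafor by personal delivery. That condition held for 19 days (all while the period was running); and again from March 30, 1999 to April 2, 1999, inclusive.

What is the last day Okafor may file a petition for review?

May 4, 1999

1 month after March 9, 1999 is April 9, 1999.
Service was not by mail, so no mail extension applies.
Tolling adds 19 days: April 9, 1999 + 19 days = April 28, 1999.
From March 30, 1999 through April 2, 1999 inclusive is 4 days; tolling adds 4 days: April 28, 1999 + 4 days = May 2, 1999.
May 2, 1999 is Sunday; May 3, 1999 is a listed holiday. The next qualifying day is May 4, 1999.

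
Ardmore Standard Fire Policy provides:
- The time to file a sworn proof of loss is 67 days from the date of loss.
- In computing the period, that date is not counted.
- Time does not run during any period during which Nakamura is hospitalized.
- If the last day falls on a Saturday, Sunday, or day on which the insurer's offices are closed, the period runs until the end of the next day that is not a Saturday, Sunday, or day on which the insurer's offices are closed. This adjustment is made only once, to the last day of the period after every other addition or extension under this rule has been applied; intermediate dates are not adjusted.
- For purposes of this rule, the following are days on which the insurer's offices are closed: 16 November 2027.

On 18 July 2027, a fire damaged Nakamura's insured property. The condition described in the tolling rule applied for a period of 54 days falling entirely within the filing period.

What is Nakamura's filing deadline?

67 days after 18 July 2027 is September 23, 2027.
Tolling adds 54 days: September 23, 2027 + 54 days = November 16, 2027.
November 16, 2027 is a listed holiday. The next qualifying day is November 17, 2027.

November 17, 2027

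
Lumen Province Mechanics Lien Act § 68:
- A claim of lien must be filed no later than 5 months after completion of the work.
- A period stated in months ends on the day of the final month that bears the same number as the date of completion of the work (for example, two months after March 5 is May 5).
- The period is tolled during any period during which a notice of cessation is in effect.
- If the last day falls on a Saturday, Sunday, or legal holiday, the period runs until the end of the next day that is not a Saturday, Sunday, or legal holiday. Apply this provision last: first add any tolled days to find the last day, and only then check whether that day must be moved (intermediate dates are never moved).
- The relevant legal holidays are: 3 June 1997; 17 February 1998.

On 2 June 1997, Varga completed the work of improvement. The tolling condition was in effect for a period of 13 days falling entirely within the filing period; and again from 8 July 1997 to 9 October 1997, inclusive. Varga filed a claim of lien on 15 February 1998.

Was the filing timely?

5 months after 2 June 1997 is November 2, 1997.
Tolling adds 13 days: November 2, 1997 + 13 days = November 15, 1997.
From July 8, 1997 through October 9, 1997 inclusive is 94 days; tolling adds 94 days: November 15, 1997 + 94 days = February 17, 1998.
February 17, 1998 is a listed holiday. The next qualifying day is February 18, 1998.
The deadline is February 18, 1998; the filing on February 15, 1998 is on or before that date.

Yes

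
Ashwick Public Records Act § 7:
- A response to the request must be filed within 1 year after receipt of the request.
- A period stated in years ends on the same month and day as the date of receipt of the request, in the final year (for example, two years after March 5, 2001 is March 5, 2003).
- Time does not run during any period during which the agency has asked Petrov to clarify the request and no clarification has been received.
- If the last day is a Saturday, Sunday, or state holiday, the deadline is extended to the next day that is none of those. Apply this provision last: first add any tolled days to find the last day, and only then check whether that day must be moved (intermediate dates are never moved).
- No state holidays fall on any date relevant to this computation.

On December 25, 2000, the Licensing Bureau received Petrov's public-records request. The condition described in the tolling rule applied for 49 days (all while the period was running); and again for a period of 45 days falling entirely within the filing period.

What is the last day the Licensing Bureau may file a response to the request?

1 year after December 25, 2000 is December 25, 2001.
Tolling adds 49 days: December 25, 2001 + 49 days = February 12, 2002.
Tolling adds 45 days: February 12, 2002 + 45 days = March 29, 2002.
March 29, 2002 is a Friday and not a state holiday, so no extension applies.

March 29, 2002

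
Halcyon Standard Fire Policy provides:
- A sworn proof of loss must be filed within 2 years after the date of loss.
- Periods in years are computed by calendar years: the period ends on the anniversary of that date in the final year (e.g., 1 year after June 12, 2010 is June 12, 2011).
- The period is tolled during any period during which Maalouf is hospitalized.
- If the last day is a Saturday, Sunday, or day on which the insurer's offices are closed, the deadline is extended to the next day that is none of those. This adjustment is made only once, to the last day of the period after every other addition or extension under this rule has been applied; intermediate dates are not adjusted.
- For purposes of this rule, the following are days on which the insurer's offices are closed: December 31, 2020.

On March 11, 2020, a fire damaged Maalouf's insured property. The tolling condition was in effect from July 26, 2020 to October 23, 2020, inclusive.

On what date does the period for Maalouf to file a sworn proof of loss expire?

2 years after March 11, 2020 is March 11, 2022.
From July 26, 2020 through October 23, 2020 inclusive is 90 days; tolling adds 90 days: March 11, 2022 + 90 days = June 9, 2022.
June 9, 2022 is a Thursday and not a day on which the insurer's offices are closed, so no extension applies.

June 9, 2022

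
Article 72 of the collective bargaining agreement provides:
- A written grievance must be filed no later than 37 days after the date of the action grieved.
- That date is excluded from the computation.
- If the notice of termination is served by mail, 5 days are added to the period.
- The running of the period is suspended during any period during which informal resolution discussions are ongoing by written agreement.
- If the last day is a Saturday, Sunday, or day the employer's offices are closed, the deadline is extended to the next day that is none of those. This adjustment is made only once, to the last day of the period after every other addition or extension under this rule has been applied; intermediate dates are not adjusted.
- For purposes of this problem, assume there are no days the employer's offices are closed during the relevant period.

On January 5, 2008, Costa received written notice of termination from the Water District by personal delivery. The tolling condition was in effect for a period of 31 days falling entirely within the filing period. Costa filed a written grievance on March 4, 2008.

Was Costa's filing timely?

Yes

37 days after January 5, 2008 is February 11, 2008.
Service was not by mail, so no mail extension applies.
Tolling adds 31 days: February 11, 2008 + 31 days = March 13, 2008.
March 13, 2008 is a Thursday and not a day the employer's offices are closed, so no extension applies.
The deadline is March 13, 2008; the filing on March 4, 2008 is on or before that date.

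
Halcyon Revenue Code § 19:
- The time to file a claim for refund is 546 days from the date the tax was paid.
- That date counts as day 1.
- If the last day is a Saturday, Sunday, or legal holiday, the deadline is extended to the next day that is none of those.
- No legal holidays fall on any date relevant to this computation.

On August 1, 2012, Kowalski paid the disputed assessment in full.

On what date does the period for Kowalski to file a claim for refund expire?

Counting August 1, 2012 as day 1, day 546 is January 28, 2014.
January 28, 2014 is a Tuesday and not a legal holiday, so no extension applies.

January 28, 2014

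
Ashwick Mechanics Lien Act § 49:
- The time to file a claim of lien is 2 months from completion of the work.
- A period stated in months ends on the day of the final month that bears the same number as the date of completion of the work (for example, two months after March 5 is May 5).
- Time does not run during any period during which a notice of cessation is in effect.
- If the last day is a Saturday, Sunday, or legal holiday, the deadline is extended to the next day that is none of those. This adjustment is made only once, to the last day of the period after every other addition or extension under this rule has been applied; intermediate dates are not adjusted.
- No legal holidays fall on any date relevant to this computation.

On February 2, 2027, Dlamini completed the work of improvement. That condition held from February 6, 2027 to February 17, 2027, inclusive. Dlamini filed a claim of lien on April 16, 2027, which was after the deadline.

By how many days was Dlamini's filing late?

2 days

2 months after February 2, 2027 is April 2, 2027.
From February 6, 2027 through February 17, 2027 inclusive is 12 days; tolling adds 12 days: April 2, 2027 + 12 days = April 14, 2027.
April 14, 2027 is a Wednesday and not a legal holiday, so no extension applies.
The deadline is April 14, 2027; from April 14, 2027 to April 16, 2027 is 2 days.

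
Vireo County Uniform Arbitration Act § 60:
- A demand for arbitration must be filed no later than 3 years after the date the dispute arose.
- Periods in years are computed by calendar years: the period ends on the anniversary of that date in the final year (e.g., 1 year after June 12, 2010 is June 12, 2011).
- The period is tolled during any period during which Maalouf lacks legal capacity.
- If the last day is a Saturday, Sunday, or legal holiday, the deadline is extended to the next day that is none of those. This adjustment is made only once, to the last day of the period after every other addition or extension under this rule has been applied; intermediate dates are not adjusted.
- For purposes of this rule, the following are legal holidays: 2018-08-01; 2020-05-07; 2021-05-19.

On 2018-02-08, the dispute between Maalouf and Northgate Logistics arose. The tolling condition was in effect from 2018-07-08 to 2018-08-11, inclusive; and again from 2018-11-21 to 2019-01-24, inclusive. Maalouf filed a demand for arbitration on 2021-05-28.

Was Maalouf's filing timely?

No

3 years after 2018-02-08 is February 8, 2021.
From July 8, 2018 through August 11, 2018 inclusive is 35 days; tolling adds 35 days: February 8, 2021 + 35 days = March 15, 2021.
From November 21, 2018 through January 24, 2019 inclusive is 65 days; tolling adds 65 days: March 15, 2021 + 65 days = May 19, 2021.
May 19, 2021 is a listed holiday. The next qualifying day is May 20, 2021.
The deadline is May 20, 2021; the filing on May 28, 2021 is after that date.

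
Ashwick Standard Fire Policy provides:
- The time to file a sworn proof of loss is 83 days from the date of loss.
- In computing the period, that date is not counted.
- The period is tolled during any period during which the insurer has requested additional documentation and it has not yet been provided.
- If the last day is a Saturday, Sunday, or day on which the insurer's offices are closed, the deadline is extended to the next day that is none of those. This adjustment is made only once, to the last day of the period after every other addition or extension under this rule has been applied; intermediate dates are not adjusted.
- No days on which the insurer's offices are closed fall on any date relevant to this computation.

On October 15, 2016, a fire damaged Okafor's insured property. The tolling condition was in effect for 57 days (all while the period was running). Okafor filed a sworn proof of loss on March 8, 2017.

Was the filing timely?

83 days after October 15, 2016 is January 6, 2017.
Tolling adds 57 days: January 6, 2017 + 57 days = March 4, 2017.
March 4, 2017 is Saturday; March 5, 2017 is Sunday. The next qualifying day is March 6, 2017.
The deadline is March 6, 2017; the filing on March 8, 2017 is after that date.

No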